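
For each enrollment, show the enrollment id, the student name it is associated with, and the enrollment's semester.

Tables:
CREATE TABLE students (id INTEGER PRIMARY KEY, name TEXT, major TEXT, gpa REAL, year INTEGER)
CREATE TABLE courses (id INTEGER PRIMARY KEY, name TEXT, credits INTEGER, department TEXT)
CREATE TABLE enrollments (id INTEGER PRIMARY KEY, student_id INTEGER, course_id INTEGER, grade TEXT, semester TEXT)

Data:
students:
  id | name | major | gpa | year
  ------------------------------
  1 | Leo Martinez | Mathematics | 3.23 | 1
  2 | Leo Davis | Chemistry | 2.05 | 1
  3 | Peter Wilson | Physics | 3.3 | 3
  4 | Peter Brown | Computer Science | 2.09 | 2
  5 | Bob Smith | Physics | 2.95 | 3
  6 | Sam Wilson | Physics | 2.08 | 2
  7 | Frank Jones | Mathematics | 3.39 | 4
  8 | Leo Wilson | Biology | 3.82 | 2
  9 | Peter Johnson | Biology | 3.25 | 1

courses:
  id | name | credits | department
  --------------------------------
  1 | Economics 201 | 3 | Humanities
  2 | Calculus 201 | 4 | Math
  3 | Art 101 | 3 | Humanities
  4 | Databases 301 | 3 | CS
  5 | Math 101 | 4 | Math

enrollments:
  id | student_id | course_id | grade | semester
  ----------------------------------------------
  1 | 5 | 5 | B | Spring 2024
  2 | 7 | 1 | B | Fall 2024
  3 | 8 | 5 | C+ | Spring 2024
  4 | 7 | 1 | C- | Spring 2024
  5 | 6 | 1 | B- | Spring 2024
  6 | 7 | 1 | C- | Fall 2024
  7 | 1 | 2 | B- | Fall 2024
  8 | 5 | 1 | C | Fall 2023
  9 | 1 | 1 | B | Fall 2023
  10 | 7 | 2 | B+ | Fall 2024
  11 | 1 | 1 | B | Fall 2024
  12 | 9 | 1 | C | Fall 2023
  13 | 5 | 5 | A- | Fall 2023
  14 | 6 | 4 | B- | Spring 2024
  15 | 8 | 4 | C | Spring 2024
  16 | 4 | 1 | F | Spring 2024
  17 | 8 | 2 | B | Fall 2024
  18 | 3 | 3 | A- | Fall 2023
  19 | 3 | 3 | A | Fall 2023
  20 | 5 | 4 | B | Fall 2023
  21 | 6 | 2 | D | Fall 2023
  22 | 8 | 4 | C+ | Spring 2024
SELECT c.id, p.name AS student, c.semester FROM enrollments c JOIN students p ON c.student_id = p.id

Execution result:
id | student | semester
1 | Bob Smith | Spring 2024
2 | Frank Jones | Fall 2024
3 | Leo Wilson | Spring 2024
4 | Frank Jones | Spring 2024
5 | Sam Wilson | Spring 2024
6 | Frank Jones | Fall 2024
7 | Leo Martinez | Fall 2024
8 | Bob Smith | Fall 2023
9 | Leo Martinez | Fall 2023
10 | Frank Jones | Fall 2024
11 | Leo Martinez | Fall 2024
12 | Peter Johnson | Fall 2023
13 | Bob Smith | Fall 2023
14 | Sam Wilson | Spring 2024
15 | Leo Wilson | Spring 2024
16 | Peter Brown | Spring 2024
17 | Leo Wilson | Fall 2024
18 | Peter Wilson | Fall 2023
19 | Peter Wilson | Fall 2023
20 | Bob Smith | Fall 2023
21 | Sam Wilson | Fall 2023
22 | Leo Wilson | Spring 2024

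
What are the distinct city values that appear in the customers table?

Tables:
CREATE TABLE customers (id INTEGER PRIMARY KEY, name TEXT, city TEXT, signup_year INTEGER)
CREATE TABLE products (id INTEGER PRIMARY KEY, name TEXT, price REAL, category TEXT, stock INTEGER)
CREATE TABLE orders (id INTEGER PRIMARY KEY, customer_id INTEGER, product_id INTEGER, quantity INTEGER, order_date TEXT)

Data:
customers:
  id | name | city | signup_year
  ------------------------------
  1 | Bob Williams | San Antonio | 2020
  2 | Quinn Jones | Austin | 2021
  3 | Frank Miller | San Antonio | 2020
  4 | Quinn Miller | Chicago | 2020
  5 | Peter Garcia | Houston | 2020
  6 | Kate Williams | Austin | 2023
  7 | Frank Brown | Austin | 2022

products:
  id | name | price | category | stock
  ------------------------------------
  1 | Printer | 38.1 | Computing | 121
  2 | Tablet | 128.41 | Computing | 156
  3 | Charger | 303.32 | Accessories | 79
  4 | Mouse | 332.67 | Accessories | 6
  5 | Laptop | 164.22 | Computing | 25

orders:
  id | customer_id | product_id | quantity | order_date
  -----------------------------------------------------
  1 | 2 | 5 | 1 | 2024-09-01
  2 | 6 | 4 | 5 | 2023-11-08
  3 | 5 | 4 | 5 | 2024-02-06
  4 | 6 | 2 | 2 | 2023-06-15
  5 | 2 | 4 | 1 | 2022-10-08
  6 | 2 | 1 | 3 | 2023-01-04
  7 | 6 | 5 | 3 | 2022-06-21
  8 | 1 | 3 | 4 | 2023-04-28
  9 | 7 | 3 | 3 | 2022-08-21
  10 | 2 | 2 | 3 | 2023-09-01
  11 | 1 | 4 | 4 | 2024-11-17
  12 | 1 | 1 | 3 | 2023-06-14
SELECT DISTINCT city FROM customers

Execution result:
city
San Antonio
Austin
Chicago
Houston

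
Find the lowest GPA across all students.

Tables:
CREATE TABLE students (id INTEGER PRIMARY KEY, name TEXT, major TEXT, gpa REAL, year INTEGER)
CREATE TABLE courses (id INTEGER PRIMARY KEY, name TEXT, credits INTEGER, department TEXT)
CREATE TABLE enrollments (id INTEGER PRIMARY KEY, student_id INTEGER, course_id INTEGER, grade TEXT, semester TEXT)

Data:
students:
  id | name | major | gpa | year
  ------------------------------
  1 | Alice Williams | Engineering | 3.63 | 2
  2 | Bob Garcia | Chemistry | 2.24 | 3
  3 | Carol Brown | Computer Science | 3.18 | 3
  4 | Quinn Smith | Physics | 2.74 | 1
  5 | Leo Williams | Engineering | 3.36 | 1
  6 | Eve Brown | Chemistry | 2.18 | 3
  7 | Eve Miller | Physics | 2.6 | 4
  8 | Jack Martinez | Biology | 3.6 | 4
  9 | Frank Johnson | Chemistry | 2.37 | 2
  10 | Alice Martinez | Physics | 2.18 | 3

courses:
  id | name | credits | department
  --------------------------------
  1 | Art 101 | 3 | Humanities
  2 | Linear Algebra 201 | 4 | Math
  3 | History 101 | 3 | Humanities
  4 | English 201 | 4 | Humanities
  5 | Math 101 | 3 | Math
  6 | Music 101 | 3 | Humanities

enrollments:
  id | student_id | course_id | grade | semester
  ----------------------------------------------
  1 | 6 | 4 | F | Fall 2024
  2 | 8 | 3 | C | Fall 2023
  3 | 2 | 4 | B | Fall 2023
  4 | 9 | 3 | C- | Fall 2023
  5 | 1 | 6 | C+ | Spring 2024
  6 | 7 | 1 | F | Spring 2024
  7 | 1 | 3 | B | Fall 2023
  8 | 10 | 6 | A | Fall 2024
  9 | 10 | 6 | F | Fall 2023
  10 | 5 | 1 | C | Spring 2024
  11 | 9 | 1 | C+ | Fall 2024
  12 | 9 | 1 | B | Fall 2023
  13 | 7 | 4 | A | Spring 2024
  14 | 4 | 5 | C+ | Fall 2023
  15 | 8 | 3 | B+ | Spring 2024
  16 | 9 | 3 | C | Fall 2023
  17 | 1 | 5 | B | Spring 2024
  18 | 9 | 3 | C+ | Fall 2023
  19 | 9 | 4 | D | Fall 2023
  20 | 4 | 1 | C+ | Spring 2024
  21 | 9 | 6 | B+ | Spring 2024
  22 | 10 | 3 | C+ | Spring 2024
SELECT MIN(gpa) FROM students

Execution result:
2.18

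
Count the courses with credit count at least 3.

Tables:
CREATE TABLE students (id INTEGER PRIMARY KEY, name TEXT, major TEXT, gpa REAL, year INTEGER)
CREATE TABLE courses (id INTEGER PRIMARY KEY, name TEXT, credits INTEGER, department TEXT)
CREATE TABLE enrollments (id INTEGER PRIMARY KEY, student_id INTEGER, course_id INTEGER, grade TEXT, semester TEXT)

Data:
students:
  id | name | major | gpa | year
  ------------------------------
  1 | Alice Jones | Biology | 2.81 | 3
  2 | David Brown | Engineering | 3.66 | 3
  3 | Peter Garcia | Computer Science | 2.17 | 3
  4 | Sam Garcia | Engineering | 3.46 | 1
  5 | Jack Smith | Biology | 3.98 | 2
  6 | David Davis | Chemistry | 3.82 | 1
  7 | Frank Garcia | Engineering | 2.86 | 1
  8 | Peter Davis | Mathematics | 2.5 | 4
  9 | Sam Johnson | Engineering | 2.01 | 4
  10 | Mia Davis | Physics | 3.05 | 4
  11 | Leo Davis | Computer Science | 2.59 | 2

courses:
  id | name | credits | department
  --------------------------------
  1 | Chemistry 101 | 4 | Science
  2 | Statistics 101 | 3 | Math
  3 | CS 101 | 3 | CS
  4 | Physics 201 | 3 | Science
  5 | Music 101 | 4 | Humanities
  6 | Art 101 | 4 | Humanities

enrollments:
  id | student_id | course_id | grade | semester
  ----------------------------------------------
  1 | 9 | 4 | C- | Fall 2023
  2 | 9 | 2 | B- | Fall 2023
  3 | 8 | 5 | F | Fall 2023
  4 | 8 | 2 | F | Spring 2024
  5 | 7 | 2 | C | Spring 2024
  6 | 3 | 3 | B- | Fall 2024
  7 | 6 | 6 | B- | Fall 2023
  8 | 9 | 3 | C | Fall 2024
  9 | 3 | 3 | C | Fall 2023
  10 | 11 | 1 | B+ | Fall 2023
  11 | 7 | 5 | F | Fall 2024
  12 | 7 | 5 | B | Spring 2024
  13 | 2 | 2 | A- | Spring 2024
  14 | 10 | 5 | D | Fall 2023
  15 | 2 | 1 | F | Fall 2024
SELECT COUNT(*) FROM courses WHERE credits >= 3

Execution result:
6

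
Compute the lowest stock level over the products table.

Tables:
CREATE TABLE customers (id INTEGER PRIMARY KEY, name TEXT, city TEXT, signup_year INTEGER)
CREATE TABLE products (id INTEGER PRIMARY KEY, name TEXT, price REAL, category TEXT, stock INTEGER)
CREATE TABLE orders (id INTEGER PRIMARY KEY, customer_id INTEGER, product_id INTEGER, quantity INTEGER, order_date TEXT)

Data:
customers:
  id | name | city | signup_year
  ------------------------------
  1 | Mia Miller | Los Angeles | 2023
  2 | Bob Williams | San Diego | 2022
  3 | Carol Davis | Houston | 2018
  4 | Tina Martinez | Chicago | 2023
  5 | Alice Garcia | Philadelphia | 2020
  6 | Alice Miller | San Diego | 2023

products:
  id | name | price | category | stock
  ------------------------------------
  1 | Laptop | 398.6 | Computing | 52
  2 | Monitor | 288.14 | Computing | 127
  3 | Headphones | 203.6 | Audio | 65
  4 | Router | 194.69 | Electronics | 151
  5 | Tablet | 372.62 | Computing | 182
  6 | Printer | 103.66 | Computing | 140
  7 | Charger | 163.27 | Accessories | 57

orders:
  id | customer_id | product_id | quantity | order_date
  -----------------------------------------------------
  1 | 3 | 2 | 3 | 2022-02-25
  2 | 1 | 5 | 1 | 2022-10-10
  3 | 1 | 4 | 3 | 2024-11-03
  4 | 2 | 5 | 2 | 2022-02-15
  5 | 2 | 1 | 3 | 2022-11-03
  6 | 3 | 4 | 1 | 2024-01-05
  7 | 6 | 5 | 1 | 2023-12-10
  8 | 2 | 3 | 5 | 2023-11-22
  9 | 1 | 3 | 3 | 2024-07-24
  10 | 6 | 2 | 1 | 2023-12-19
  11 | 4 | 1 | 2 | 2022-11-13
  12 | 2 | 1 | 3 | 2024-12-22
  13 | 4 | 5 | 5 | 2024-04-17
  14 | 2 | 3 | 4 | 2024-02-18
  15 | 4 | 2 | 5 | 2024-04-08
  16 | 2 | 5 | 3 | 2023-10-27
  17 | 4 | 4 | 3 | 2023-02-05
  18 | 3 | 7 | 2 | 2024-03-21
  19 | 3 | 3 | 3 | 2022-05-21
SELECT MIN(stock) FROM products

Execution result:
52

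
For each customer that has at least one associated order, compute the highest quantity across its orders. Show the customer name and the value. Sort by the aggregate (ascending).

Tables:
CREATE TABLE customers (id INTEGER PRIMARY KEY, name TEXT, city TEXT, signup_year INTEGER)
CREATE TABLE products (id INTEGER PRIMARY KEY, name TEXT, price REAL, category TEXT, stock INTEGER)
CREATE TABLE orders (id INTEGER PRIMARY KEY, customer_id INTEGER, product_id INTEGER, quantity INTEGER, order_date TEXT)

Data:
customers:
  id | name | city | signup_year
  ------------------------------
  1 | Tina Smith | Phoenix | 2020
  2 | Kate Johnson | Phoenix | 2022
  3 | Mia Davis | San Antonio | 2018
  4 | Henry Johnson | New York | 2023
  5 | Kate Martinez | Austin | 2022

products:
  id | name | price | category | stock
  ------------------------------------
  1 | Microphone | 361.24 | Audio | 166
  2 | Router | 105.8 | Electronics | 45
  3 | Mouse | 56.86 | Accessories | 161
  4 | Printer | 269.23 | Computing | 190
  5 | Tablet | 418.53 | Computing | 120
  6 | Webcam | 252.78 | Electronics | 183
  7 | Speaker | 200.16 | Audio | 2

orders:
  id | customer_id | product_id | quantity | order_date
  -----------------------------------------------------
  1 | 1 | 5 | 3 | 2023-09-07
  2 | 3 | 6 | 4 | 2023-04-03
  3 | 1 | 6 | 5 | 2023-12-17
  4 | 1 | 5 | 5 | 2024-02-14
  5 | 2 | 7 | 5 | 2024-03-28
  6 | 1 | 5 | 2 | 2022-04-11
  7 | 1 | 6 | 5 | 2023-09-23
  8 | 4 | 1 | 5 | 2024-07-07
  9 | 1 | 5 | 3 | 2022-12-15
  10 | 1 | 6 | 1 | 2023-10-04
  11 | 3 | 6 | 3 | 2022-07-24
SELECT p.name, MAX(c.quantity) AS max_quantity FROM orders c JOIN customers p ON c.customer_id = p.id GROUP BY p.id, p.name ORDER BY max_quantity ASC

Execution result:
name | max_quantity
Mia Davis | 4
Tina Smith | 5
Kate Johnson | 5
Henry Johnson | 5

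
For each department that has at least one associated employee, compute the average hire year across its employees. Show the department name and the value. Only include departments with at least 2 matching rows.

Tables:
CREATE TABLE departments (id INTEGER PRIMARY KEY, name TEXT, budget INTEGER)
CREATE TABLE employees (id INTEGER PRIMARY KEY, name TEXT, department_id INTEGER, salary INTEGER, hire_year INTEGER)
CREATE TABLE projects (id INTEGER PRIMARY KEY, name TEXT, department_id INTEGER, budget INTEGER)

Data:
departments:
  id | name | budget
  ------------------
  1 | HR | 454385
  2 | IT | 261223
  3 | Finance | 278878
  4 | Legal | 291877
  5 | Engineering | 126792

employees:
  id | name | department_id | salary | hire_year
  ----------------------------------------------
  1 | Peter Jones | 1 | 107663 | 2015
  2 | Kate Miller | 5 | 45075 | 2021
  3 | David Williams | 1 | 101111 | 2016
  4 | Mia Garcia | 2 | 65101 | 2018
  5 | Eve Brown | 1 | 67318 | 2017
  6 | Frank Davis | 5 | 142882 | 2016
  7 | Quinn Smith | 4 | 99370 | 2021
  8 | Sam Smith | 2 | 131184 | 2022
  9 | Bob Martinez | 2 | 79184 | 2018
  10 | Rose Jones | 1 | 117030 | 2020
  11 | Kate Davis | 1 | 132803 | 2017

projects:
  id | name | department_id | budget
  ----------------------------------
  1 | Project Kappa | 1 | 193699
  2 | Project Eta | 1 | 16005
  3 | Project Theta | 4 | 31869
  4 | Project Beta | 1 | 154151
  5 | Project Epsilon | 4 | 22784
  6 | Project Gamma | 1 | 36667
SELECT p.name, AVG(c.hire_year) AS avg_hire_year FROM employees c JOIN departments p ON c.department_id = p.id GROUP BY p.id, p.name HAVING COUNT(*) >= 2

Execution result:
name | avg_hire_year
HR | 2017.00
IT | 2019.33
Engineering | 2018.50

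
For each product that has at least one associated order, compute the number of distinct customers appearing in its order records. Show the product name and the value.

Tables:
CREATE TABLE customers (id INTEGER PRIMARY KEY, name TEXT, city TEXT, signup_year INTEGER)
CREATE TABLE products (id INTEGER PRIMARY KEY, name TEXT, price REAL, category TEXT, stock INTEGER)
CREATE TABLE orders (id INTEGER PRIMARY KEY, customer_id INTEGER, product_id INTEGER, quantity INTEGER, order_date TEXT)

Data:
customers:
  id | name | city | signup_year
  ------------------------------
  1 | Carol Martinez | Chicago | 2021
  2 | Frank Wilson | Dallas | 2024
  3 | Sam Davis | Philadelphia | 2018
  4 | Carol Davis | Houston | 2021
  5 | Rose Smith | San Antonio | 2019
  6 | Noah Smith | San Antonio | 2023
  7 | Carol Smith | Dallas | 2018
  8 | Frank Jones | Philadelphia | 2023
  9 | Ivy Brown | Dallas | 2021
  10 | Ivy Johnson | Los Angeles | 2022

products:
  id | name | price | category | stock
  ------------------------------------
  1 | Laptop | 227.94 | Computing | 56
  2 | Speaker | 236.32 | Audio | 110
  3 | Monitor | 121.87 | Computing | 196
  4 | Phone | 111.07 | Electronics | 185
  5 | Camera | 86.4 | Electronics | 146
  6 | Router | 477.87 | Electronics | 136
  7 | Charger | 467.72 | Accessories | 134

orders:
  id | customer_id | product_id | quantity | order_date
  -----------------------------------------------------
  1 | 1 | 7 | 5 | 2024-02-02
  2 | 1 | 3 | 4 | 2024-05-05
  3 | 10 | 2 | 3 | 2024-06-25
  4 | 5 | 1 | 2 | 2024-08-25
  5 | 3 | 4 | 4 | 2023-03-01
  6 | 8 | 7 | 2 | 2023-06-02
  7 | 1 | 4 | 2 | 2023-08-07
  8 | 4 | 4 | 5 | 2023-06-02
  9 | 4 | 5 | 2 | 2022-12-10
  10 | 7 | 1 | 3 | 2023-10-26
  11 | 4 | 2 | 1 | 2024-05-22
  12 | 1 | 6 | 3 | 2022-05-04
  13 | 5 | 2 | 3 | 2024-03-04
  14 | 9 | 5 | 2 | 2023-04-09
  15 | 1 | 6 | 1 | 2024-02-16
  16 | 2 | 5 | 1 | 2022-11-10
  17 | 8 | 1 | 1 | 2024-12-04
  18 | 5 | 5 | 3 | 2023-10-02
SELECT p.name, COUNT(DISTINCT c.customer_id) AS distinct_customer_count FROM orders c JOIN products p ON c.product_id = p.id GROUP BY p.id, p.name

Execution result:
name | distinct_customer_count
Laptop | 3
Speaker | 3
Monitor | 1
Phone | 3
Camera | 4
Router | 1
Charger | 2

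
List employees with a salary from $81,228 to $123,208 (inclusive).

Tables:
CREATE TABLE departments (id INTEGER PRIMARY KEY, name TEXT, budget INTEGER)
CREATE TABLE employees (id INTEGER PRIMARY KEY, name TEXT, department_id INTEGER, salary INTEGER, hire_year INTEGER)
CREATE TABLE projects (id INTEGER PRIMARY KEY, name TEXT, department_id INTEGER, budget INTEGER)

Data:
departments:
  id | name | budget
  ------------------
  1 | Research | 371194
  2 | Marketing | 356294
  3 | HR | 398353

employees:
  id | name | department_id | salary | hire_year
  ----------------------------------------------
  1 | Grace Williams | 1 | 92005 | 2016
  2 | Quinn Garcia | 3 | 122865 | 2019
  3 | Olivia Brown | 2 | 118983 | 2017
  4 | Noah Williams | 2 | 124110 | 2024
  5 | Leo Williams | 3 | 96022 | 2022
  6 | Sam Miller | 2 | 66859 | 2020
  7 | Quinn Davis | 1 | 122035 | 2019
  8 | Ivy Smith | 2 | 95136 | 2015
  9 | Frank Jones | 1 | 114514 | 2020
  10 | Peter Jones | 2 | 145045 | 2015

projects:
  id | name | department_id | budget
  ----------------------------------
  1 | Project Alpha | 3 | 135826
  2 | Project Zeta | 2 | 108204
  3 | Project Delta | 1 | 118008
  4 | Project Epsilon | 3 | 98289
SELECT name, salary FROM employees WHERE salary BETWEEN 81228 AND 123208

Execution result:
name | salary
Grace Williams | 92005
Quinn Garcia | 122865
Olivia Brown | 118983
Leo Williams | 96022
Quinn Davis | 122035
Ivy Smith | 95136
Frank Jones | 114514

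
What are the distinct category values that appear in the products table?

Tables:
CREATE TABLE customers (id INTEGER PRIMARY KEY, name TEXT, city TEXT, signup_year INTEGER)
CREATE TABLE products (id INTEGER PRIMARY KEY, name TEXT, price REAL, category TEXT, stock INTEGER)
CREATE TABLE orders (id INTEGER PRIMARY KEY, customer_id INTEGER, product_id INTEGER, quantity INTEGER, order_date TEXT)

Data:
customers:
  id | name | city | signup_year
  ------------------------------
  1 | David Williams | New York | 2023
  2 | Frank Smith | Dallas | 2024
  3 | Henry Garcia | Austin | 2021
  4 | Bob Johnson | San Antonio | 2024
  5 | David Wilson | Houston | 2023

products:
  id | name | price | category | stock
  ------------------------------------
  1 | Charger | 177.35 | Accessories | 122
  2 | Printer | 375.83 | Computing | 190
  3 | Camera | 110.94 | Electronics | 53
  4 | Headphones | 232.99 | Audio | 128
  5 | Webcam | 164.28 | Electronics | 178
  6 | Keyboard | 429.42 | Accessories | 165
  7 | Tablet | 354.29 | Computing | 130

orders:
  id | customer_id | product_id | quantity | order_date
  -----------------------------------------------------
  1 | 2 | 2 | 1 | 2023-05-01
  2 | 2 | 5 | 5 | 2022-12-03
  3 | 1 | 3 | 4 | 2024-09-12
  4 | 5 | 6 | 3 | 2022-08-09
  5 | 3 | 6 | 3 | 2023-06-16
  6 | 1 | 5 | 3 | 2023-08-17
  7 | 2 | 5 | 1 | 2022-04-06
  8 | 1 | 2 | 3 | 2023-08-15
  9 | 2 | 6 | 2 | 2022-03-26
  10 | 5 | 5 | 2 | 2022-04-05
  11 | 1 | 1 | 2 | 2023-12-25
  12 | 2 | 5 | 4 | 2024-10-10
SELECT DISTINCT category FROM products

Execution result:
category
Accessories
Computing
Electronics
Audio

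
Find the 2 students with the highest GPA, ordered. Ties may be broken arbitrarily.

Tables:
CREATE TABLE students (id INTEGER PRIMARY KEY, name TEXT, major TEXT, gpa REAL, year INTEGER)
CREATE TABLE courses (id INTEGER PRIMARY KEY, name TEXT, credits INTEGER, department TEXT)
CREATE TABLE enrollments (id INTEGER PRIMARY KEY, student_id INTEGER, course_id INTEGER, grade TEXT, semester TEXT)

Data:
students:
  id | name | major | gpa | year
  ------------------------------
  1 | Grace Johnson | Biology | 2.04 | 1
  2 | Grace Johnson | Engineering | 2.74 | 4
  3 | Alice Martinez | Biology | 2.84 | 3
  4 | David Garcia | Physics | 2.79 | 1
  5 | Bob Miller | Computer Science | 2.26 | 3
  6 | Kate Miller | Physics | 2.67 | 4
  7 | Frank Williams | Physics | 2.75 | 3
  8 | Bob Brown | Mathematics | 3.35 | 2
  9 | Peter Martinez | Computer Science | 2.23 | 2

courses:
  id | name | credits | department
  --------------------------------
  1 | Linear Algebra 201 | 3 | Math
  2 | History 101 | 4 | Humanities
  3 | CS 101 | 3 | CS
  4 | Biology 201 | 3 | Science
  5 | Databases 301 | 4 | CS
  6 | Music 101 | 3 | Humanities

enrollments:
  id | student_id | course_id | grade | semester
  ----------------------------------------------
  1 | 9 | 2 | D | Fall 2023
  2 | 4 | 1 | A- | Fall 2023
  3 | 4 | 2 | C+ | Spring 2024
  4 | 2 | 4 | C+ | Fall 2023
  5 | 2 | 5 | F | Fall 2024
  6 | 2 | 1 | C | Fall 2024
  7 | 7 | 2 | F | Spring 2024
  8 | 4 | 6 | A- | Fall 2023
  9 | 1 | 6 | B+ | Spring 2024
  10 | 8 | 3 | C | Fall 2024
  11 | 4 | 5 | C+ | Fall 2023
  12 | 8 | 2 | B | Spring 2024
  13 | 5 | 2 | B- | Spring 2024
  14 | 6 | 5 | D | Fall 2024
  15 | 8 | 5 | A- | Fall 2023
SELECT name, gpa FROM students ORDER BY gpa DESC LIMIT 2

Execution result:
name | gpa
Bob Brown | 3.35
Alice Martinez | 2.84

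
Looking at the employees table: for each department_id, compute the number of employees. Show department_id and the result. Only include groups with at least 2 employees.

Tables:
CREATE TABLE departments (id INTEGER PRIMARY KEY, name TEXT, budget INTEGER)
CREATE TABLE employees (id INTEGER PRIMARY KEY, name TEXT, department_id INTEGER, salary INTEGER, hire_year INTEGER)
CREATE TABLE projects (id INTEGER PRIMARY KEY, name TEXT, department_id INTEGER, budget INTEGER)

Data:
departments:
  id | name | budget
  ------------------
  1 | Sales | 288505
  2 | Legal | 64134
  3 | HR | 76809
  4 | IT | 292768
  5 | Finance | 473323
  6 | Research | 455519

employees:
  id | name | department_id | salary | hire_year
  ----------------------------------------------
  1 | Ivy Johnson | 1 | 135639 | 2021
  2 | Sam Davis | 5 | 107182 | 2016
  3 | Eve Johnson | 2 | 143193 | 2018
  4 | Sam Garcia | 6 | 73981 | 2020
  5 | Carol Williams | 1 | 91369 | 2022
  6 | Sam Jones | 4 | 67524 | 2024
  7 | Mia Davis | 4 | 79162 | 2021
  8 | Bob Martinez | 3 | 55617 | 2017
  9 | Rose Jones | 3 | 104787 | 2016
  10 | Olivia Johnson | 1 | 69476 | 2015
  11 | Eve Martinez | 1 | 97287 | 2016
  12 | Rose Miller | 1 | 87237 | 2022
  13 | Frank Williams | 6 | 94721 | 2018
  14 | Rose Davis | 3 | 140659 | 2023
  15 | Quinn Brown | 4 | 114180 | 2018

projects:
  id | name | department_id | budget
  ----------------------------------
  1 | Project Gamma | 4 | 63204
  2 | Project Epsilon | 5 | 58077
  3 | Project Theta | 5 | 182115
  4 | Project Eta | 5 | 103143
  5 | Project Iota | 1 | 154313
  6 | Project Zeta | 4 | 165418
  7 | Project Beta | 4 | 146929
SELECT department_id, COUNT(*) AS n FROM employees GROUP BY department_id HAVING COUNT(*) >= 2

Execution result:
department_id | n
1 | 5
3 | 3
4 | 3
6 | 2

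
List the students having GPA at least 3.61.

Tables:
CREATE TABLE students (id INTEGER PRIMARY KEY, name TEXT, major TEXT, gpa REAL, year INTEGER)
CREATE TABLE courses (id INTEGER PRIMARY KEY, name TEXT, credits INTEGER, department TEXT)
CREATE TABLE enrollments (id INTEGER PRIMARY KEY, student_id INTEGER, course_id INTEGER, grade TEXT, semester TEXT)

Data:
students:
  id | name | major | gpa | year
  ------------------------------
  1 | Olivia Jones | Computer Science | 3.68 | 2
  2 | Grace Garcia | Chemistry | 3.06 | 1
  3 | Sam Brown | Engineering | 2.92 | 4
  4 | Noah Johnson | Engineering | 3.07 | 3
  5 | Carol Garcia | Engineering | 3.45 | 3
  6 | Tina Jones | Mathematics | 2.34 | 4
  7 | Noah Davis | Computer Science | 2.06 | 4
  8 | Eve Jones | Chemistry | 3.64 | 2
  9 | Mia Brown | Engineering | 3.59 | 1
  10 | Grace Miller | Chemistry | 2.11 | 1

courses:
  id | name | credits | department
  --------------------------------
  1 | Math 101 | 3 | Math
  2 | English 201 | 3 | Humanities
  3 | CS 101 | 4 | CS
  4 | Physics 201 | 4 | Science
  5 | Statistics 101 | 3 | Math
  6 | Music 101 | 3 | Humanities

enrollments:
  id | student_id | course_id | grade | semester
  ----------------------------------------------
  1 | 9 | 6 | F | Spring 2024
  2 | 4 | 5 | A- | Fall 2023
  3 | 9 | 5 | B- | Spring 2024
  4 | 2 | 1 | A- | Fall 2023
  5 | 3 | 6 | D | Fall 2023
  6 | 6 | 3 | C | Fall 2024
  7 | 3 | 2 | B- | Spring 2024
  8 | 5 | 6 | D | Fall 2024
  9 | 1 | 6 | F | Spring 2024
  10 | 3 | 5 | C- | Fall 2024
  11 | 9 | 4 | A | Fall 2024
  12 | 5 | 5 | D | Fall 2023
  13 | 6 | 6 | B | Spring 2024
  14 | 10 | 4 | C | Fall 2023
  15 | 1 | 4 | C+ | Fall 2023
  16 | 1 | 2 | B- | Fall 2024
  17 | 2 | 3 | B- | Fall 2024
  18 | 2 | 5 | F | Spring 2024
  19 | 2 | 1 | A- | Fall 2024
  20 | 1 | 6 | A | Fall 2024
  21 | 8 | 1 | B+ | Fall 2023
SELECT name, gpa FROM students WHERE gpa >= 3.61

Execution result:
name | gpa
Olivia Jones | 3.68
Eve Jones | 3.64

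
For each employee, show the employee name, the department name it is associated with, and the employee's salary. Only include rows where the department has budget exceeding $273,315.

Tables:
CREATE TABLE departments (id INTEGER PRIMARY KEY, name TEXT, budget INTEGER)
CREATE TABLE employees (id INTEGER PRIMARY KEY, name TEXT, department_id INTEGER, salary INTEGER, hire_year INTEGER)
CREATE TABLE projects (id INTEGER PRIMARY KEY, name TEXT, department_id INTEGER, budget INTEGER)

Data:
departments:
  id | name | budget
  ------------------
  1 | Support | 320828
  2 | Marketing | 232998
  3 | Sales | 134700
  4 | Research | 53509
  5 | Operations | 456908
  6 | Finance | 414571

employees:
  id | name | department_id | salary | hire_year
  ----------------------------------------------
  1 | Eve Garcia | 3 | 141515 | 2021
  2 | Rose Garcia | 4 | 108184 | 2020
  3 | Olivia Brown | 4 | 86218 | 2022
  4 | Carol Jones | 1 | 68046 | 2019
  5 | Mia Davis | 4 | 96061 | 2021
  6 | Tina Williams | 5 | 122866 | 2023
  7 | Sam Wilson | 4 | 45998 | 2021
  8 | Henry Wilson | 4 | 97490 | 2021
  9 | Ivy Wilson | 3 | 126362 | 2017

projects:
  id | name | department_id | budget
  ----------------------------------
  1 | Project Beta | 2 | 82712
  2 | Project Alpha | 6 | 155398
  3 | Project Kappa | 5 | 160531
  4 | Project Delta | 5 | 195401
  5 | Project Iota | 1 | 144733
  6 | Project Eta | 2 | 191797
SELECT c.name, p.name AS department, c.salary FROM employees c JOIN departments p ON c.department_id = p.id WHERE p.budget > 273315

Execution result:
name | department | salary
Carol Jones | Support | 68046
Tina Williams | Operations | 122866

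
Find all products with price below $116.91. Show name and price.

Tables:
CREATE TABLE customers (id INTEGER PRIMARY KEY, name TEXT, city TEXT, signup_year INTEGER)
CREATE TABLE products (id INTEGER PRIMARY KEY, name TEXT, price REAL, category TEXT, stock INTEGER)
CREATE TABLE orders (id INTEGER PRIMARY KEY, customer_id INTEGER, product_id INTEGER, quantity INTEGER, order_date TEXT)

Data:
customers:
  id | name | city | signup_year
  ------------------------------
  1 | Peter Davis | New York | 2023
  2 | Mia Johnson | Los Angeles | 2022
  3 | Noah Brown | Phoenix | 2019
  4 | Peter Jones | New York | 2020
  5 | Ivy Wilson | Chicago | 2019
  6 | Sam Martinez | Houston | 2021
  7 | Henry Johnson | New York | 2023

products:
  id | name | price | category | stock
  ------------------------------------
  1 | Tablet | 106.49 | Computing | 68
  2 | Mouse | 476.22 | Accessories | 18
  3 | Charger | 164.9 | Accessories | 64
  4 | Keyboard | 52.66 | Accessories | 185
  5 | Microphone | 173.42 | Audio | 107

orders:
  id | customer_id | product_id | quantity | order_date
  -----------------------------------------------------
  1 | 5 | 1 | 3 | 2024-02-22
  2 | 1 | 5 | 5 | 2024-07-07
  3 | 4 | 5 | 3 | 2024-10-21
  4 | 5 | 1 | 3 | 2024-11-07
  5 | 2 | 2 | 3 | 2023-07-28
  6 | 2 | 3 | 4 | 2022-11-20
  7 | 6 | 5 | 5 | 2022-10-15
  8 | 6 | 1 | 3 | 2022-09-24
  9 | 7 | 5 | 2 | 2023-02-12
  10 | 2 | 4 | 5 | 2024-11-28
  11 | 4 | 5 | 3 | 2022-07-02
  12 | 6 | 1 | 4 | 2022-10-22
SELECT name, price FROM products WHERE price < 116.91

Execution result:
name | price
Tablet | 106.49
Keyboard | 52.66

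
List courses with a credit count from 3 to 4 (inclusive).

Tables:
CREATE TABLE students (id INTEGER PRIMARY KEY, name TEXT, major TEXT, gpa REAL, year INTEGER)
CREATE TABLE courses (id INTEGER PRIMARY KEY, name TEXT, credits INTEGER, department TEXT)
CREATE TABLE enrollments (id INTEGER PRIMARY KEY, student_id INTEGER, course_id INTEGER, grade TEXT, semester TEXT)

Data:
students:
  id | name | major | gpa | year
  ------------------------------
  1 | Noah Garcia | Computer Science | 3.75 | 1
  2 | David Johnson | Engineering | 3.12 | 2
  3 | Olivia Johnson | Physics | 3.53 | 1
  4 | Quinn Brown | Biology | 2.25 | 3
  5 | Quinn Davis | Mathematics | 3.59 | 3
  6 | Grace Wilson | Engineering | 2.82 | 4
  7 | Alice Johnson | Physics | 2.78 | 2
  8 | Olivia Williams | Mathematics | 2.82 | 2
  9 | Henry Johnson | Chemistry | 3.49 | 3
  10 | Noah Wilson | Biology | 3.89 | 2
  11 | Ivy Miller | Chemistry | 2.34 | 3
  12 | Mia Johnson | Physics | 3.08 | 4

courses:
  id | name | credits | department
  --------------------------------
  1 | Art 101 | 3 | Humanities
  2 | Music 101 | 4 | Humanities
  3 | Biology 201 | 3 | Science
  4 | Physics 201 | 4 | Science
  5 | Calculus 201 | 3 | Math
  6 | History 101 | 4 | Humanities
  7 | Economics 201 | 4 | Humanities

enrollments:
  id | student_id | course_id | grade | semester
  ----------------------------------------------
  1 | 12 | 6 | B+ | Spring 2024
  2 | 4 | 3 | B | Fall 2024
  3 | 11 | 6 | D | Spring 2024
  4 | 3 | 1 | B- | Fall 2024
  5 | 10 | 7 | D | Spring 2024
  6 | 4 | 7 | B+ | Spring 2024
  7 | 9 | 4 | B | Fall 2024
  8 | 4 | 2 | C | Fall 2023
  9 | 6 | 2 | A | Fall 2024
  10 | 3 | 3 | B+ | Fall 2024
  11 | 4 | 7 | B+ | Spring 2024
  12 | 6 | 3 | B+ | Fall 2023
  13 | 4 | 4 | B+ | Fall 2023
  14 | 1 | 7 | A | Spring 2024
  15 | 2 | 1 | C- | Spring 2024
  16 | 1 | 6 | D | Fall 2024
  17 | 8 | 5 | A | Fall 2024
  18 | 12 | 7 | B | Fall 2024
SELECT name, credits FROM courses WHERE credits BETWEEN 3 AND 4

Execution result:
name | credits
Art 101 | 3
Music 101 | 4
Biology 201 | 3
Physics 201 | 4
Calculus 201 | 3
History 101 | 4
Economics 201 | 4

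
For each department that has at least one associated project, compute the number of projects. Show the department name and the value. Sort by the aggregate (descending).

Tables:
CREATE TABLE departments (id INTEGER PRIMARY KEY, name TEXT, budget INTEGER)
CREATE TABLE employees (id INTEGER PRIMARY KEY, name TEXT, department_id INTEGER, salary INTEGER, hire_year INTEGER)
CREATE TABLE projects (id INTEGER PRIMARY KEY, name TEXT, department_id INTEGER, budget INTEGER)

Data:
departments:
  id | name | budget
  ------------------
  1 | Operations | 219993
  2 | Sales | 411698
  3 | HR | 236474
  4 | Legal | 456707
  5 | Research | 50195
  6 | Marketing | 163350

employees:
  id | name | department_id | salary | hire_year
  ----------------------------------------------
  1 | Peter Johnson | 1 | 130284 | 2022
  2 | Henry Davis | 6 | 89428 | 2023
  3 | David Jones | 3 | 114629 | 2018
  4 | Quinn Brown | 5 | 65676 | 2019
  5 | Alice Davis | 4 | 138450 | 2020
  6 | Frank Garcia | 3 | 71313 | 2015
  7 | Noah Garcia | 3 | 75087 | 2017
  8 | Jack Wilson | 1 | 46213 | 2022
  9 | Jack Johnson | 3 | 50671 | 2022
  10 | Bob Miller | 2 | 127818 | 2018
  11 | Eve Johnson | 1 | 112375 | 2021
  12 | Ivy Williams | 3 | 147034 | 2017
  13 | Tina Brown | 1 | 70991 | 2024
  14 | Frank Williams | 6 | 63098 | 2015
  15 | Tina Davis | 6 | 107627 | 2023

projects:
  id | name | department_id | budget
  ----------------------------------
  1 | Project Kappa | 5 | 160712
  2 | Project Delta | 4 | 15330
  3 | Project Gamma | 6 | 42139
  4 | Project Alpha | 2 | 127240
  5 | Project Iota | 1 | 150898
SELECT p.name, COUNT(*) AS n FROM projects c JOIN departments p ON c.department_id = p.id GROUP BY p.id, p.name ORDER BY n DESC

Execution result:
name | n
Operations | 1
Sales | 1
Legal | 1
Research | 1
Marketing | 1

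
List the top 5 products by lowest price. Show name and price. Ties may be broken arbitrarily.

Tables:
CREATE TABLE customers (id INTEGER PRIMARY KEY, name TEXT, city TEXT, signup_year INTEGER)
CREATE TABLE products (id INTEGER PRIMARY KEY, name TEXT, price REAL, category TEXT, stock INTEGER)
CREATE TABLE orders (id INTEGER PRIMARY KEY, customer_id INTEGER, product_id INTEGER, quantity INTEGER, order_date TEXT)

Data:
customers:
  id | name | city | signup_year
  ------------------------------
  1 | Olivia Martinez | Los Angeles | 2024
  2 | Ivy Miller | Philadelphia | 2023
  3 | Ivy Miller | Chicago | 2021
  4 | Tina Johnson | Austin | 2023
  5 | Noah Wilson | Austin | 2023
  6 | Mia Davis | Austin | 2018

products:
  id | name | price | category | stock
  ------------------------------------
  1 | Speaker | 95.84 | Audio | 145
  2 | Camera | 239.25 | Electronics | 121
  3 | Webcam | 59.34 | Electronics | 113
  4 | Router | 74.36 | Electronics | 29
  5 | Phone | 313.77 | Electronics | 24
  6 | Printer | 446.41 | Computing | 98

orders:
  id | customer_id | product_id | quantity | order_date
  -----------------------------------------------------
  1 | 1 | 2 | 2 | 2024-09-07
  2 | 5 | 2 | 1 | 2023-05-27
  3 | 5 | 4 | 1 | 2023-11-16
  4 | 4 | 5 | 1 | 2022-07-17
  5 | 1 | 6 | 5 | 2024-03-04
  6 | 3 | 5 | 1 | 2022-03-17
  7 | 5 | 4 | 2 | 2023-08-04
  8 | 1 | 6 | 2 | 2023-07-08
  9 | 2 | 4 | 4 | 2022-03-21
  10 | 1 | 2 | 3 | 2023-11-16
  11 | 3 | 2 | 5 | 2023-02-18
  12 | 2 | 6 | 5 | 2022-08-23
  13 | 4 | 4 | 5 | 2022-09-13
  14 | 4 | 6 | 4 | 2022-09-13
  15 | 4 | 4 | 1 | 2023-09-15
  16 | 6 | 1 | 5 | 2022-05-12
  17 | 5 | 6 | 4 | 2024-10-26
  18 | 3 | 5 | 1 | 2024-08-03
SELECT name, price FROM products ORDER BY price ASC LIMIT 5

Execution result:
name | price
Webcam | 59.34
Router | 74.36
Speaker | 95.84
Camera | 239.25
Phone | 313.77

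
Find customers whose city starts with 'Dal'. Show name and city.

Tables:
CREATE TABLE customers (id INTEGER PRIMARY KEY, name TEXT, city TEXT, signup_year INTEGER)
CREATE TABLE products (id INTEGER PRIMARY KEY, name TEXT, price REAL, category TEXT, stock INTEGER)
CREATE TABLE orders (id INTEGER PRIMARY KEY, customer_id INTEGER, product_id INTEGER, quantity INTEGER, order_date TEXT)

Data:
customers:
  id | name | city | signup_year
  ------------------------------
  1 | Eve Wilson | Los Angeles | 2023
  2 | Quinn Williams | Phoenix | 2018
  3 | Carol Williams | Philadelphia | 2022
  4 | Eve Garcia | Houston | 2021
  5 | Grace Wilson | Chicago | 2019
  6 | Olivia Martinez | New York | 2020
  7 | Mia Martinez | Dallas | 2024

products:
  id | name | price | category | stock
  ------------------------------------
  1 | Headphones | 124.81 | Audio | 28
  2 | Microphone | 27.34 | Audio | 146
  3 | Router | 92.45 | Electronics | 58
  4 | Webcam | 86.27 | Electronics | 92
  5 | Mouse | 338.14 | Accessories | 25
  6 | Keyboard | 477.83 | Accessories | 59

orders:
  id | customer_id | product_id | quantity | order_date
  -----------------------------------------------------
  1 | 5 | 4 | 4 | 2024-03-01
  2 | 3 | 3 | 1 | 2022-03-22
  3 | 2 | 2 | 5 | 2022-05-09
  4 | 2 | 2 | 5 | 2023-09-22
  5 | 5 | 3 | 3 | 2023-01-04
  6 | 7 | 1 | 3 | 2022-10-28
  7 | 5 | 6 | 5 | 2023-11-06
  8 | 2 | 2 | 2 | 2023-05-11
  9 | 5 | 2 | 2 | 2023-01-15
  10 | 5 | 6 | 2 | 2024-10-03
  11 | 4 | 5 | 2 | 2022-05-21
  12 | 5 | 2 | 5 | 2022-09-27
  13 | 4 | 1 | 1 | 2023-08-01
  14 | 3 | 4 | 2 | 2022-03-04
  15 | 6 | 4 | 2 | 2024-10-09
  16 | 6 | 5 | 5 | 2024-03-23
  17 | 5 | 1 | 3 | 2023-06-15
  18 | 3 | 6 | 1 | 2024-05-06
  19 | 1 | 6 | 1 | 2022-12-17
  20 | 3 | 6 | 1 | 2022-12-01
SELECT name, city FROM customers WHERE city LIKE 'Dal%'

Execution result:
name | city
Mia Martinez | Dallas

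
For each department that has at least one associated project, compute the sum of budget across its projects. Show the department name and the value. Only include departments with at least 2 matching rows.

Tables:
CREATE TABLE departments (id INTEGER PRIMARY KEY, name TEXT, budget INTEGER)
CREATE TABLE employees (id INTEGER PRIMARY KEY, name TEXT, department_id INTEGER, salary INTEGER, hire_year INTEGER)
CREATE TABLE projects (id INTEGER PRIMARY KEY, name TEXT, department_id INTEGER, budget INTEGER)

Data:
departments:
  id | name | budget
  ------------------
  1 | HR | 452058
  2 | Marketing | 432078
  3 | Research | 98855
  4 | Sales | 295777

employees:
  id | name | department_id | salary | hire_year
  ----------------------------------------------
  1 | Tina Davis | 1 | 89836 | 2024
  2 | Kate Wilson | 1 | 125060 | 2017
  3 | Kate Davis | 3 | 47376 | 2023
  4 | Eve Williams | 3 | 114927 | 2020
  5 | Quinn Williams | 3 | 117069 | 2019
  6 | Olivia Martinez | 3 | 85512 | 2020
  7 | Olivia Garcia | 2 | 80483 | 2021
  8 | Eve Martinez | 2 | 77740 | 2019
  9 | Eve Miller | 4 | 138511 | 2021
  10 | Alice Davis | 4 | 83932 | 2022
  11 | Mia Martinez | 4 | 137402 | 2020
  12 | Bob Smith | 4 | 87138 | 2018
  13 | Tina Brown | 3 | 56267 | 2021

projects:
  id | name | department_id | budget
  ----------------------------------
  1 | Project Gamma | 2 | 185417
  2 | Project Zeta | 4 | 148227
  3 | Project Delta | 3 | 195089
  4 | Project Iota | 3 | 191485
SELECT p.name, SUM(c.budget) AS sum_budget FROM projects c JOIN departments p ON c.department_id = p.id GROUP BY p.id, p.name HAVING COUNT(*) >= 2

Execution result:
name | sum_budget
Research | 386574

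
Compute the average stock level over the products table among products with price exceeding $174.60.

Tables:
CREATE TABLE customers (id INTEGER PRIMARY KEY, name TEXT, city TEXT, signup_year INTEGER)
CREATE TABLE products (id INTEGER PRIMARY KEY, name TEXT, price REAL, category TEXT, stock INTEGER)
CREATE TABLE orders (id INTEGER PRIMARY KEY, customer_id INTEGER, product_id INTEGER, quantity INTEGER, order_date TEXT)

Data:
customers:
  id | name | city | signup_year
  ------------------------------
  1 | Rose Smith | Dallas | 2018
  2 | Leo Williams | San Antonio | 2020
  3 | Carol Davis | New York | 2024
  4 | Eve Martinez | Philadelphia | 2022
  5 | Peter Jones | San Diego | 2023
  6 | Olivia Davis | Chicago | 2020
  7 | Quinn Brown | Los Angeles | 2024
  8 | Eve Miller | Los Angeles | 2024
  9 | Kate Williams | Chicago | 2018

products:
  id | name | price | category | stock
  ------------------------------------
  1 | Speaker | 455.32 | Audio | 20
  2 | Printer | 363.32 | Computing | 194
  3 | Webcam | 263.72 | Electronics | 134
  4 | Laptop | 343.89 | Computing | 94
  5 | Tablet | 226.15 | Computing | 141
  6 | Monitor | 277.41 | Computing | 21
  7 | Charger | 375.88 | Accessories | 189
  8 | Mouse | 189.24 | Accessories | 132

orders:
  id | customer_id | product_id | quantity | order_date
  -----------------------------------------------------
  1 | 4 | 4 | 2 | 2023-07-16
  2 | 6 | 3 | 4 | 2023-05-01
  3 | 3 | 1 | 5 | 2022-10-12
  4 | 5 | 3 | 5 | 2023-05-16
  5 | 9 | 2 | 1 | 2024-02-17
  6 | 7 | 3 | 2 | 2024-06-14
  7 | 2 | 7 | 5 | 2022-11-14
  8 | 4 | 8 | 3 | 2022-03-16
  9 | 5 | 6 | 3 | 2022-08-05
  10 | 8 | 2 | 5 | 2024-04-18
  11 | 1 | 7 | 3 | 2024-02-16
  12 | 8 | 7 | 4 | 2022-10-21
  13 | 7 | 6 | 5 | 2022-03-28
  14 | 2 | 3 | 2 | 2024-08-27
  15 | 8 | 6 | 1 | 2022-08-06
SELECT AVG(stock) FROM products WHERE price > 174.6

Execution result:
115.63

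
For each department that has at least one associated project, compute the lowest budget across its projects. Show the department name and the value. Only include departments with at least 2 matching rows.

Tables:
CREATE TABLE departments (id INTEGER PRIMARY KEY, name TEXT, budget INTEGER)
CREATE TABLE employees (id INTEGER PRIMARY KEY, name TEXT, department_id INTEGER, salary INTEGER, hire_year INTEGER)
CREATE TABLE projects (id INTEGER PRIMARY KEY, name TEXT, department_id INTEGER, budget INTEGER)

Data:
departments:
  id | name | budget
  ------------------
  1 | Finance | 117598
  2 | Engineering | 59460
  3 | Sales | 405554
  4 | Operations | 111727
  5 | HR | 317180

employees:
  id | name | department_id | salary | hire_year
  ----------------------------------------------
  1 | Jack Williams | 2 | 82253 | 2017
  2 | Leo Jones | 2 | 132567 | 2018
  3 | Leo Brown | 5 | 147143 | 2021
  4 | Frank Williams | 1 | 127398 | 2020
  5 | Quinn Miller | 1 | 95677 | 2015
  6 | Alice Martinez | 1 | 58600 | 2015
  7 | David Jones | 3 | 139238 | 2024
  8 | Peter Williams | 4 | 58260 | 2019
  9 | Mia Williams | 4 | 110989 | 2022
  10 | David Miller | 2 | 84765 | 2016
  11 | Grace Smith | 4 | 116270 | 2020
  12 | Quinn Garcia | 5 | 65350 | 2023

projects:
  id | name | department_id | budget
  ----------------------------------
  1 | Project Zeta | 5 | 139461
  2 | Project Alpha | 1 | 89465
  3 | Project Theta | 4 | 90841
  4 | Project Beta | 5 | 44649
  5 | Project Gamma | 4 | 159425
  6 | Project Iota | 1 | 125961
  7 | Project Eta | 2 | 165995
SELECT p.name, MIN(c.budget) AS min_budget FROM projects c JOIN departments p ON c.department_id = p.id GROUP BY p.id, p.name HAVING COUNT(*) >= 2

Execution result:
name | min_budget
Finance | 89465
Operations | 90841
HR | 44649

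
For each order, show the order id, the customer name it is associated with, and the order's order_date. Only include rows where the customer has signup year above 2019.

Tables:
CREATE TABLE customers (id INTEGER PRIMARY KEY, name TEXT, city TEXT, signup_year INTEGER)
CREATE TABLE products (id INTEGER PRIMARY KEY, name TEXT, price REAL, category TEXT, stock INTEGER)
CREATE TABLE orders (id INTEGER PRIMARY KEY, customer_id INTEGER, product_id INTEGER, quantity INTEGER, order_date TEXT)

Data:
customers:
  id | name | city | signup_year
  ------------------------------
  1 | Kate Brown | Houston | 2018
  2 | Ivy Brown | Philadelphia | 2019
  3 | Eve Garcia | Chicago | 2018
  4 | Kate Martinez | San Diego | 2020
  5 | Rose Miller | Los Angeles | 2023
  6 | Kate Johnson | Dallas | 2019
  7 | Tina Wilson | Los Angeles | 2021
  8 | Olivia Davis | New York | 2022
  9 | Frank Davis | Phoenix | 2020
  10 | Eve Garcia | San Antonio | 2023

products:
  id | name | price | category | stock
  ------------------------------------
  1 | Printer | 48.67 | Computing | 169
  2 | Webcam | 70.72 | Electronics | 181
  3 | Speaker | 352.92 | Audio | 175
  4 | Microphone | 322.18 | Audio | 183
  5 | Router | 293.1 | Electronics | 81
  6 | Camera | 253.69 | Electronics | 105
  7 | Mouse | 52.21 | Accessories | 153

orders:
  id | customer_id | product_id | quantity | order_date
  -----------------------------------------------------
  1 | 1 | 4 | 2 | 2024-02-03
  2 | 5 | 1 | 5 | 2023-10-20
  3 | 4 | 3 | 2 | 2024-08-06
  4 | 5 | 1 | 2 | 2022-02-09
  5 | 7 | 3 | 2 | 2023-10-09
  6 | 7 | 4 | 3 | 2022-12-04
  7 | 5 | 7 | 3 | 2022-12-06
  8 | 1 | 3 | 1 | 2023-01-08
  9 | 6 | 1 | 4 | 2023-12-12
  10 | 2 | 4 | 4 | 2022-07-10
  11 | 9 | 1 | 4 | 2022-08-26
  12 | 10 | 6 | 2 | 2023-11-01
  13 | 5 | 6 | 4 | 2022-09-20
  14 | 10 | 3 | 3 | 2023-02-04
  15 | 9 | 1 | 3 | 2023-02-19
SELECT c.id, p.name AS customer, c.order_date FROM orders c JOIN customers p ON c.customer_id = p.id WHERE p.signup_year > 2019

Execution result:
id | customer | order_date
2 | Rose Miller | 2023-10-20
3 | Kate Martinez | 2024-08-06
4 | Rose Miller | 2022-02-09
5 | Tina Wilson | 2023-10-09
6 | Tina Wilson | 2022-12-04
7 | Rose Miller | 2022-12-06
11 | Frank Davis | 2022-08-26
12 | Eve Garcia | 2023-11-01
13 | Rose Miller | 2022-09-20
14 | Eve Garcia | 2023-02-04
15 | Frank Davis | 2023-02-19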